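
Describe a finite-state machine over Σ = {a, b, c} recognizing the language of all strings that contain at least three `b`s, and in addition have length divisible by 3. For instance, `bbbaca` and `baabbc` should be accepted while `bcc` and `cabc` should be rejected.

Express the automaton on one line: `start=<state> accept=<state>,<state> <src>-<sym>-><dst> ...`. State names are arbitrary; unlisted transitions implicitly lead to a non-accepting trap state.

start=s0 accept=s8 s0-a->s1 s0-b->s2 s0-c->s1 s1-a->s3 s1-b->s4 s1-c->s3 s2-a->s4 s2-b->s5 s2-c->s4 s3-a->s0 s3-b->s6 s3-c->s0 s4-a->s6 s4-b->s7 s4-c->s6 s5-a->s7 s5-b->s8 s5-c->s7 s6-a->s2 s6-b->s9 s6-c->s2 s7-a->s9 s7-b->s10 s7-c->s9 s8-a->s10 s8-b->s10 s8-c->s10 s9-a->s5 s9-b->s11 s9-c->s5 s10-a->s11 s10-b->s11 s10-c->s11 s11-a->s8 s11-b->s8 s11-c->s8

Build one automaton per condition and run them in lockstep. One (5 states) tracks the count of `b`s, saturating at 4; the other (3 states) tracks the input length modulo 3. Each combined state is a pair, one component from each; accept when both components accept. Minimizing collapses redundant product states.
With 12 states:
          a    b    c  
>  s0     s1   s2   s1 
   s1     s3   s4   s3 
   s2     s4   s5   s4 
   s3     s0   s6   s0 
   s4     s6   s7   s6 
   s5     s7   s8   s7 
   s6     s2   s9   s2 
   s7     s9  s10   s9 
 * s8    s10  s10  s10 
   s9     s5  s11   s5 
   s10   s11  s11  s11 
   s11    s8   s8   s8 
(> = start, * = accepting)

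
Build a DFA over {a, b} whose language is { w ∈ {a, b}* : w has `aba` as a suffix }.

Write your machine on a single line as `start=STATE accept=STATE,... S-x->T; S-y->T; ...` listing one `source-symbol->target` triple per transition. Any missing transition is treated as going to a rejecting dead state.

start=q0; accept=q3; q0-a->q1; q0-b->q0; q1-a->q1; q1-b->q2; q2-a->q3; q2-b->q0; q3-a->q1; q3-b->q2

Let each state record the length of the longest suffix of the input read so far that is also a prefix of `aba`. q1 means the last symbol is `a`; q2 means the last 2 symbols are `ab`; q3 means the last 3 symbols are `aba`. Accept only at q3, where the string currently ends in `aba`.
With 4 states:
        a   b  
>  q0   q1  q0 
   q1   q1  q2 
   q2   q3  q0 
 * q3   q1  q2 
(> = start, * = accepting)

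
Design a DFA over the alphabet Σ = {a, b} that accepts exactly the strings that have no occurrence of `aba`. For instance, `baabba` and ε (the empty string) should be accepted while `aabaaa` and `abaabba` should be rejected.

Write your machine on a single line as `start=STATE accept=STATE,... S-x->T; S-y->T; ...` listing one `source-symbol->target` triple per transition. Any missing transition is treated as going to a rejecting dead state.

start=q0; accept=q0,q1,q2; q0-a->q1; q0-b->q0; q1-a->q1; q1-b->q2; q2-a->q3; q2-b->q0; q3-a->q3; q3-b->q3

This is the complement of 'contains `aba`'. Use the same substring-matching states — q0 through q3 holding how much of `aba` has just been matched — but flip the accepting set: everything except the trap q3 accepts.
With 4 states:
        a   b  
>* q0   q1  q0 
 * q1   q1  q2 
 * q2   q3  q0 
   q3   q3  q3 
(> = start, * = accepting)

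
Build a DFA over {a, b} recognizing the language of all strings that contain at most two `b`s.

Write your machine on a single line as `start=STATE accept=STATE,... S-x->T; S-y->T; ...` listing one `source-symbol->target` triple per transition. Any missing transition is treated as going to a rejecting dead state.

start=s0; accept=s0,s1,s2; s0-a->s0; s0-b->s1; s1-a->s1; s1-b->s2; s2-a->s2; s2-b->s3; s3-a->s3; s3-b->s3

Only the number of `b`s matters, and only up to 3. Make a chain s0 → s1 → s2 → s3 advanced by each `b` (with s3 absorbing); every other symbol self-loops. The accepting set is {s0, s1, s2}.
        a   b  
>* s0   s0  s1 
 * s1   s1  s2 
 * s2   s2  s3 
   s3   s3  s3 
(> = start, * = accepting)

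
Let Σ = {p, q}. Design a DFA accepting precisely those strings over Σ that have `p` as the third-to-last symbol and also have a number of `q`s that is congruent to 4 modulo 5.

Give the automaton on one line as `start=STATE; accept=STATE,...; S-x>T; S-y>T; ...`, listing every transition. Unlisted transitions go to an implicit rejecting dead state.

Run two small machines in parallel and take their product. The first has 15 states tracking the last 3 symbols read; the second has 5 states tracking the count of `q`s modulo 5. A product state is a pair (one from each), accepting exactly when both do. After merging equivalent states the machine shrinks.
16 states suffice.
       p  q 
>  A   A  B 
   B   B  C 
   C   D  E 
   D   D  F 
   E   G  H 
   F   G  I 
   G   J  K 
   H   L  A 
 * I   L  A 
   J   J  M 
   K   N  A 
   L   O  A 
 * M   N  A 
 * N   O  A 
   O   P  A 
 * P   P  A 
(> = start, * = accepting)

start=A; accept=I,M,N,P; A-p>A; A-q>B; B-p>B; B-q>C; C-p>D; C-q>E; D-p>D; D-q>F; E-p>G; E-q>H; F-p>G; F-q>I; G-p>J; G-q>K; H-p>L; H-q>A; I-p>L; I-q>A; J-p>J; J-q>M; K-p>N; K-q>A; L-p>O; L-q>A; M-p>N; M-q>A; N-p>O; N-q>A; O-p>P; O-q>A; P-p>P; P-q>A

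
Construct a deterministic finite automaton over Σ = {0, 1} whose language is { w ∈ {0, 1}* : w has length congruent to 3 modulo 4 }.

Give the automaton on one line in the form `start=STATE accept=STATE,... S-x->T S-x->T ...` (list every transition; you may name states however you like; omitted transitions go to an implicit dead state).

Count input length modulo 4: every symbol advances one step around the cycle s0 → s1 → s2 → s3 → s0. Accept at s3.
4 states suffice.
        0   1  
>  s0   s1  s1 
   s1   s2  s2 
   s2   s3  s3 
 * s3   s0  s0 
(> = start, * = accepting)

start=s0 accept=s3 s0-0->s1 s0-1->s1 s1-0->s2 s1-1->s2 s2-0->s3 s2-1->s3 s3-0->s0 s3-1->s0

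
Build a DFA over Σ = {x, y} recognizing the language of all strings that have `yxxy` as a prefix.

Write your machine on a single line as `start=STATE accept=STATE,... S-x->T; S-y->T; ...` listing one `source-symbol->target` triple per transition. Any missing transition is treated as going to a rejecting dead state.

start=q0; accept=q4; q0-x->q5; q0-y->q1; q1-x->q2; q1-y->q5; q2-x->q3; q2-y->q5; q3-x->q5; q3-y->q4; q4-x->q4; q4-y->q4; q5-x->q5; q5-y->q5

Check the first 4 symbols one by one: q0 through q3 record how many have matched `yxxy` so far; any wrong symbol goes to the dead state q5. After all 4 match we enter the accepting sink q4.
A 6-state machine:
        x   y  
>  q0   q5  q1 
   q1   q2  q5 
   q2   q3  q5 
   q3   q5  q4 
 * q4   q4  q4 
   q5   q5  q5 
(> = start, * = accepting)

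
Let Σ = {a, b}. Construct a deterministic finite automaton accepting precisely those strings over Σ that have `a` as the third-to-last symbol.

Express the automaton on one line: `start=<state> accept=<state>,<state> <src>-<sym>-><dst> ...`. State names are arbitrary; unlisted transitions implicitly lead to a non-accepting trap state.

A DFA must remember the last 3 symbols (since which symbol is third-to-last isn't known until the input ends). Use one state per possible window of the last ≤3 symbols; accept from those whose window starts with `a`.
A 15-state machine:
          a    b  
>  S0     S1   S2 
   S1     S3   S4 
   S2     S5   S6 
   S3     S7   S8 
   S4     S9  S10 
   S5    S11  S12 
   S6    S13  S14 
 * S7     S7   S8 
 * S8     S9  S10 
 * S9    S11  S12 
 * S10   S13  S14 
   S11    S7   S8 
   S12    S9  S10 
   S13   S11  S12 
   S14   S13  S14 
(> = start, * = accepting)

start=S0 accept=S7,S8,S9,S10 S0-a->S1 S0-b->S2 S1-a->S3 S1-b->S4 S2-a->S5 S2-b->S6 S3-a->S7 S3-b->S8 S4-a->S9 S4-b->S10 S5-a->S11 S5-b->S12 S6-a->S13 S6-b->S14 S7-a->S7 S7-b->S8 S8-a->S9 S8-b->S10 S9-a->S11 S9-b->S12 S10-a->S13 S10-b->S14 S11-a->S7 S11-b->S8 S12-a->S9 S12-b->S10 S13-a->S11 S13-b->S12 S14-a->S13 S14-b->S14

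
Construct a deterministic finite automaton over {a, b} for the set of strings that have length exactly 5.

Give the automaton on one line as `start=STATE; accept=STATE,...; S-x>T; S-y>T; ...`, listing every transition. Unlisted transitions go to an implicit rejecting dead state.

Count input length up to 6: every symbol moves from s0 toward s6, which means 'more than 5' and absorbs. Accept from {s5}.
With 7 states:
        a   b  
>  s0   s1  s1 
   s1   s2  s2 
   s2   s3  s3 
   s3   s4  s4 
   s4   s5  s5 
 * s5   s6  s6 
   s6   s6  s6 
(> = start, * = accepting)

start=s0; accept=s5; s0-a>s1; s0-b>s1; s1-a>s2; s1-b>s2; s2-a>s3; s2-b>s3; s3-a>s4; s3-b>s4; s4-a>s5; s4-b>s5; s5-a>s6; s5-b>s6; s6-a>s6; s6-b>s6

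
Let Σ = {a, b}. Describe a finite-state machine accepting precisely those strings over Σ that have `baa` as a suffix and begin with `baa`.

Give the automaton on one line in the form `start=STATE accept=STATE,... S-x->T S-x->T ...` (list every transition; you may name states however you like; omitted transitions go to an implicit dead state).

start=q0 accept=q6 q0-a->q1 q0-b->q2 q1-a->q1 q1-b->q3 q2-a->q4 q2-b->q3 q3-a->q5 q3-b->q3 q4-a->q6 q4-b->q3 q5-a->q7 q5-b->q3 q6-a->q8 q6-b->q9 q7-a->q1 q7-b->q3 q8-a->q8 q8-b->q9 q9-a->q10 q9-b->q9 q10-a->q6 q10-b->q9

Build one automaton per condition and run them in lockstep. One (4 states) tracks how much of the suffix `baa` has currently been matched; the other (5 states) tracks whether the input so far still matches the prefix `baa`. Each combined state is a pair, one component from each; accept when both components accept.
          a    b  
>  q0     q1   q2 
   q1     q1   q3 
   q2     q4   q3 
   q3     q5   q3 
   q4     q6   q3 
   q5     q7   q3 
 * q6     q8   q9 
   q7     q1   q3 
   q8     q8   q9 
   q9    q10   q9 
   q10    q6   q9 
(> = start, * = accepting)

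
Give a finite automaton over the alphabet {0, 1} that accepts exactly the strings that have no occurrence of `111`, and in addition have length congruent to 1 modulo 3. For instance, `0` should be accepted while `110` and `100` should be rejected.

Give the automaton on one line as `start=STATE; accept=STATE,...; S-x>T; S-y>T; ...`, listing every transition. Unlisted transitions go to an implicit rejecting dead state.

Handle the two conditions separately and then intersect. The first has 4 states tracking partial matches of the forbidden pattern `111`; the second has 3 states tracking the input length modulo 3. A product state is a pair (one from each), accepting exactly when both do.
          0    1  
>  S0     S1   S2 
 * S1     S3   S4 
 * S2     S3   S5 
   S3     S0   S6 
   S4     S0   S7 
   S5     S0   S8 
   S6     S1   S9 
   S7     S1  S10 
   S8    S10  S10 
 * S9     S3  S11 
   S10   S11  S11 
   S11    S8   S8 
(> = start, * = accepting)

start=S0; accept=S1,S2,S9; S0-0>S1; S0-1>S2; S1-0>S3; S1-1>S4; S2-0>S3; S2-1>S5; S3-0>S0; S3-1>S6; S4-0>S0; S4-1>S7; S5-0>S0; S5-1>S8; S6-0>S1; S6-1>S9; S7-0>S1; S7-1>S10; S8-0>S10; S8-1>S10; S9-0>S3; S9-1>S11; S10-0>S11; S10-1>S11; S11-0>S8; S11-1>S8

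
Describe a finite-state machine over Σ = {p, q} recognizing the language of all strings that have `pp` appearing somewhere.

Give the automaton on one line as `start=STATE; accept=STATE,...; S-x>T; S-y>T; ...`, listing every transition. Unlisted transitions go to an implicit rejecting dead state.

States S0..S1 record the length of the longest prefix of `pp` that matches the current input suffix. Reaching S2 means `pp` has been seen, and we stay there forever. Accept from S2.
With 3 states:
        p   q  
>  S0   S1  S0 
   S1   S2  S0 
 * S2   S2  S2 
(> = start, * = accepting)

start=S0; accept=S2; S0-p>S1; S0-q>S0; S1-p>S2; S1-q>S0; S2-p>S2; S2-q>S2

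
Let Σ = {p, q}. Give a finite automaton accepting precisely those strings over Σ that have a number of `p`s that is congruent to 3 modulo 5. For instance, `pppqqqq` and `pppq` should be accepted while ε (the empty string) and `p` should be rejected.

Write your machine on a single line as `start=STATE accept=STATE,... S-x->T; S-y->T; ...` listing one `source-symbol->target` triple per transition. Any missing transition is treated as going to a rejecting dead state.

Keep the running count of `p`s modulo 5: each `p` advances along the cycle S0 → S1 → S2 → S3 → S4 → S0 while other symbols loop. Accept at S3.
        p   q  
>  S0   S1  S0 
   S1   S2  S1 
   S2   S3  S2 
 * S3   S4  S3 
   S4   S0  S4 
(> = start, * = accepting)

start=S0; accept=S3; S0-p->S1; S0-q->S0; S1-p->S2; S1-q->S1; S2-p->S3; S2-q->S2; S3-p->S4; S3-q->S3; S4-p->S0; S4-q->S4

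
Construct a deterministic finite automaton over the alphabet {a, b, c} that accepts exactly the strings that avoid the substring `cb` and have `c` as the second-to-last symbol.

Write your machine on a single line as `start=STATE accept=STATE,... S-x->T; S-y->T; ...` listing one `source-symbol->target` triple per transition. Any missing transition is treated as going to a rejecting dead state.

Run two small machines in parallel and take their product. The first has 3 states tracking partial matches of the forbidden pattern `cb`; the second has 13 states tracking the last 2 symbols read. A product state is a pair (one from each), accepting exactly when both do. Equivalent product states are then merged.
        a   b   c  
>  q0   q0  q0  q1 
   q1   q2  q3  q4 
 * q2   q0  q0  q1 
   q3   q3  q3  q3 
 * q4   q2  q3  q4 
(> = start, * = accepting)

start=q0; accept=q2,q4; q0-a->q0; q0-b->q0; q0-c->q1; q1-a->q2; q1-b->q3; q1-c->q4; q2-a->q0; q2-b->q0; q2-c->q1; q3-a->q3; q3-b->q3; q3-c->q3; q4-a->q2; q4-b->q3; q4-c->q4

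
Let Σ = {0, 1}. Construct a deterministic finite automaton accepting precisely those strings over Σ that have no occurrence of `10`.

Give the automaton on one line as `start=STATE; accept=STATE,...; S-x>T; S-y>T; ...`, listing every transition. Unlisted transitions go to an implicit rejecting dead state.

start=A; accept=A,B; A-0>A; A-1>B; B-0>C; B-1>B; C-0>C; C-1>C

This is the complement of 'contains `10`'. Use the same substring-matching states — A through C holding how much of `10` has just been matched — but flip the accepting set: everything except the trap C accepts.
       0  1 
>* A   A  B 
 * B   C  B 
   C   C  C 
(> = start, * = accepting)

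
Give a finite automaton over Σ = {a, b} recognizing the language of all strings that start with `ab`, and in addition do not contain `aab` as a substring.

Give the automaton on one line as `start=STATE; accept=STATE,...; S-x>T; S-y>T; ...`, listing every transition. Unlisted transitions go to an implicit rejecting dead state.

start=s0; accept=s3,s4,s5; s0-a>s1; s0-b>s2; s1-a>s2; s1-b>s3; s2-a>s2; s2-b>s2; s3-a>s4; s3-b>s3; s4-a>s5; s4-b>s3; s5-a>s5; s5-b>s2

Run two small machines in parallel and take their product. One (4 states) tracks whether the input so far still matches the prefix `ab`; the other (4 states) tracks partial matches of the forbidden pattern `aab`. Each combined state is a pair, one component from each; accept when both components accept. After merging equivalent states the machine shrinks.
6 states suffice.
        a   b  
>  s0   s1  s2 
   s1   s2  s3 
   s2   s2  s2 
 * s3   s4  s3 
 * s4   s5  s3 
 * s5   s5  s2 
(> = start, * = accepting)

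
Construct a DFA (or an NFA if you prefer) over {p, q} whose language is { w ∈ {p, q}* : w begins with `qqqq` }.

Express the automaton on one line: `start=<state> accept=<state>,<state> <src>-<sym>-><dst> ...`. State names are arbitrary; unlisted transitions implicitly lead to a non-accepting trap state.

Walk along `qqqq` while the input agrees: from S0 take `q` to S1, and so on. Any deviation drops to the rejecting sink S5. Once S4 is reached the prefix is confirmed and every continuation is accepted.
With 6 states:
        p   q  
>  S0   S5  S1 
   S1   S5  S2 
   S2   S5  S3 
   S3   S5  S4 
 * S4   S4  S4 
   S5   S5  S5 
(> = start, * = accepting)

start=S0 accept=S4 S0-p->S5 S0-q->S1 S1-p->S5 S1-q->S2 S2-p->S5 S2-q->S3 S3-p->S5 S3-q->S4 S4-p->S4 S4-q->S4 S5-p->S5 S5-q->S5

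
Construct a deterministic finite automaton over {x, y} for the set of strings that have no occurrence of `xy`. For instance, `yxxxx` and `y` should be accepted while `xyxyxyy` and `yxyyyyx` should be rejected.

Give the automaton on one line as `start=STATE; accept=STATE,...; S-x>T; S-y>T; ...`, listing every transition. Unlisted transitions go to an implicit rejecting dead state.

start=s0; accept=s0,s1; s0-x>s1; s0-y>s0; s1-x>s1; s1-y>s2; s2-x>s2; s2-y>s2

Track partial matches of the forbidden pattern `xy`. State s2 is a dead state reached once `xy` has occurred; every other state accepts. s0 means no part of `xy` is currently matched.
        x   y  
>* s0   s1  s0 
 * s1   s1  s2 
   s2   s2  s2 
(> = start, * = accepting)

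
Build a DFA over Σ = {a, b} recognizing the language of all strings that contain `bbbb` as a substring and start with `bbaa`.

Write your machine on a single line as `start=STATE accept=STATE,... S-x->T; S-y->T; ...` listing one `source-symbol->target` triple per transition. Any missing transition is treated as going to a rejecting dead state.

Build one automaton per condition and run them in lockstep. One (5 states) tracks whether and how much of `bbbb` has been seen; the other (6 states) tracks whether the input so far still matches the prefix `bbaa`. Each combined state is a pair, one component from each; accept when both components accept.
          a    b  
>  q0     q1   q2 
   q1     q1   q3 
   q2     q1   q4 
   q3     q1   q5 
   q4     q6   q7 
   q5     q1   q7 
   q6     q8   q3 
   q7     q1   q9 
   q8     q8  q10 
   q9     q9   q9 
   q10    q8  q11 
   q11    q8  q12 
   q12    q8  q13 
 * q13   q13  q13 
(> = start, * = accepting)

start=q0; accept=q13; q0-a->q1; q0-b->q2; q1-a->q1; q1-b->q3; q2-a->q1; q2-b->q4; q3-a->q1; q3-b->q5; q4-a->q6; q4-b->q7; q5-a->q1; q5-b->q7; q6-a->q8; q6-b->q3; q7-a->q1; q7-b->q9; q8-a->q8; q8-b->q10; q9-a->q9; q9-b->q9; q10-a->q8; q10-b->q11; q11-a->q8; q11-b->q12; q12-a->q8; q12-b->q13; q13-a->q13; q13-b->q13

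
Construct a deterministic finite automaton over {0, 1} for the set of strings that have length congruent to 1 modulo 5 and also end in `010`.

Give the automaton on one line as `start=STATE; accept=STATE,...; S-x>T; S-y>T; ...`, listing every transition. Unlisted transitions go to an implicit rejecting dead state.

start=q0; accept=q18; q0-0>q1; q0-1>q2; q1-0>q3; q1-1>q4; q2-0>q3; q2-1>q5; q3-0>q6; q3-1>q7; q4-0>q8; q4-1>q9; q5-0>q6; q5-1>q9; q6-0>q10; q6-1>q11; q7-0>q12; q7-1>q13; q8-0>q10; q8-1>q11; q9-0>q10; q9-1>q13; q10-0>q14; q10-1>q15; q11-0>q16; q11-1>q0; q12-0>q14; q12-1>q15; q13-0>q14; q13-1>q0; q14-0>q1; q14-1>q17; q15-0>q18; q15-1>q2; q16-0>q1; q16-1>q17; q17-0>q19; q17-1>q5; q18-0>q3; q18-1>q4; q19-0>q6; q19-1>q7

Handle the two conditions separately and then intersect. One (5 states) tracks the input length modulo 5; the other (4 states) tracks how much of the suffix `010` has currently been matched. Each combined state is a pair, one component from each; accept when both components accept.
20 states suffice.
          0    1  
>  q0     q1   q2 
   q1     q3   q4 
   q2     q3   q5 
   q3     q6   q7 
   q4     q8   q9 
   q5     q6   q9 
   q6    q10  q11 
   q7    q12  q13 
   q8    q10  q11 
   q9    q10  q13 
   q10   q14  q15 
   q11   q16   q0 
   q12   q14  q15 
   q13   q14   q0 
   q14    q1  q17 
   q15   q18   q2 
   q16    q1  q17 
   q17   q19   q5 
 * q18    q3   q4 
   q19    q6   q7 
(> = start, * = accepting)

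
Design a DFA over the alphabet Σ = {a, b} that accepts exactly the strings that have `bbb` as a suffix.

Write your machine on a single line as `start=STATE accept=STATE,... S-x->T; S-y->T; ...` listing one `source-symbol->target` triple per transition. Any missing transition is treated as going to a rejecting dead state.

start=S0; accept=S3; S0-a->S0; S0-b->S1; S1-a->S0; S1-b->S2; S2-a->S0; S2-b->S3; S3-a->S0; S3-b->S3

Remember how much of `bbb` the current input suffix matches. State S0 means no match yet; S1 means the last symbol is `b`; S2 means the last 2 symbols are `bb`; S3 means the last 3 symbols are `bbb`. Only S3 accepts. On a mismatch, fall back to the longest proper suffix that is still a prefix of `bbb`.
A 4-state machine:
        a   b  
>  S0   S0  S1 
   S1   S0  S2 
   S2   S0  S3 
 * S3   S0  S3 
(> = start, * = accepting)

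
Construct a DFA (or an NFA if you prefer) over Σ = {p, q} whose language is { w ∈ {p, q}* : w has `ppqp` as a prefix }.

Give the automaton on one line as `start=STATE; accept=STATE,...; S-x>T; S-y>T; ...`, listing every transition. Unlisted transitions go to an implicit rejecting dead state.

Check the first 4 symbols one by one: s0 through s3 record how many have matched `ppqp` so far; any wrong symbol goes to the dead state s5. After all 4 match we enter the accepting sink s4.
        p   q  
>  s0   s1  s5 
   s1   s2  s5 
   s2   s5  s3 
   s3   s4  s5 
 * s4   s4  s4 
   s5   s5  s5 
(> = start, * = accepting)

start=s0; accept=s4; s0-p>s1; s0-q>s5; s1-p>s2; s1-q>s5; s2-p>s5; s2-q>s3; s3-p>s4; s3-q>s5; s4-p>s4; s4-q>s4; s5-p>s5; s5-q>s5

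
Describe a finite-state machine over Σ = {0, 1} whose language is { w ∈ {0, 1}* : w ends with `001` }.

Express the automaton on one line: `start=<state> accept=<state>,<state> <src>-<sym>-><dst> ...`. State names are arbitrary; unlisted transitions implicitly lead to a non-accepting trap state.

start=s0 accept=s3 s0-0->s1 s0-1->s0 s1-0->s2 s1-1->s0 s2-0->s2 s2-1->s3 s3-0->s1 s3-1->s0

Remember how much of `001` the current input suffix matches. State s0 means no match yet; s1 means the last symbol is `0`; s2 means the last 2 symbols are `00`; s3 means the last 3 symbols are `001`. Only s3 accepts. On a mismatch, fall back to the longest proper suffix that is still a prefix of `001`.
        0   1  
>  s0   s1  s0 
   s1   s2  s0 
   s2   s2  s3 
 * s3   s1  s0 
(> = start, * = accepting)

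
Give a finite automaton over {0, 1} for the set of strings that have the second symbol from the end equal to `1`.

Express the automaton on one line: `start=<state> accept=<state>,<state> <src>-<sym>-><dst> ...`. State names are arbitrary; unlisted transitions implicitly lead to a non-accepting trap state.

start=s0 accept=s5,s6 s0-0->s1 s0-1->s2 s1-0->s3 s1-1->s4 s2-0->s5 s2-1->s6 s3-0->s3 s3-1->s4 s4-0->s5 s4-1->s6 s5-0->s3 s5-1->s4 s6-0->s5 s6-1->s6

A DFA must remember the last 2 symbols (since which symbol is second-to-last isn't known until the input ends). Use one state per possible window of the last ≤2 symbols; accept from those whose window starts with `1`.
With 7 states:
        0   1  
>  s0   s1  s2 
   s1   s3  s4 
   s2   s5  s6 
   s3   s3  s4 
   s4   s5  s6 
 * s5   s3  s4 
 * s6   s5  s6 
(> = start, * = accepting)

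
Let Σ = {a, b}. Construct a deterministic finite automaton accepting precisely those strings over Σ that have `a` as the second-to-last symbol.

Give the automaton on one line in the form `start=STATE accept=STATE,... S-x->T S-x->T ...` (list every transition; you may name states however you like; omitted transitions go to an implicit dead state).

start=S0 accept=S3,S4 S0-a->S1 S0-b->S2 S1-a->S3 S1-b->S4 S2-a->S5 S2-b->S6 S3-a->S3 S3-b->S4 S4-a->S5 S4-b->S6 S5-a->S3 S5-b->S4 S6-a->S5 S6-b->S6

Because acceptance depends on a position counted from the end, the machine has to buffer the most recent 2 symbols. Make each state the string of the last up-to-2 symbols read; on input `x` shift the window left and append `x`. Accept when the buffered window has length 2 and begins with `a`.
        a   b  
>  S0   S1  S2 
   S1   S3  S4 
   S2   S5  S6 
 * S3   S3  S4 
 * S4   S5  S6 
   S5   S3  S4 
   S6   S5  S6 
(> = start, * = accepting)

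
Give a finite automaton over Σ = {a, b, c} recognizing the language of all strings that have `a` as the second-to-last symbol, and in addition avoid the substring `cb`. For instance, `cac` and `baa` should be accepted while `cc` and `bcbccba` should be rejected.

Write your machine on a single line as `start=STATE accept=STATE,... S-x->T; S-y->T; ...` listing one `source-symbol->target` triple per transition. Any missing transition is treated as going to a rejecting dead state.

Handle the two conditions separately and then intersect. The first has 13 states tracking the last 2 symbols read; the second has 3 states tracking partial matches of the forbidden pattern `cb`. A product state is a pair (one from each), accepting exactly when both do.
With 21 states:
          a    b    c  
>  s0     s1   s2   s3 
   s1     s4   s5   s6 
   s2     s7   s8   s9 
   s3    s10  s11  s12 
 * s4     s4   s5   s6 
 * s5     s7   s8   s9 
 * s6    s10  s11  s12 
   s7     s4   s5   s6 
   s8     s7   s8   s9 
   s9    s10  s11  s12 
   s10    s4   s5   s6 
   s11   s13  s14  s15 
   s12   s10  s11  s12 
   s13   s16  s17  s18 
   s14   s13  s14  s15 
   s15   s19  s11  s20 
   s16   s16  s17  s18 
   s17   s13  s14  s15 
   s18   s19  s11  s20 
   s19   s16  s17  s18 
   s20   s19  s11  s20 
(> = start, * = accepting)

start=s0; accept=s4,s5,s6; s0-a->s1; s0-b->s2; s0-c->s3; s1-a->s4; s1-b->s5; s1-c->s6; s2-a->s7; s2-b->s8; s2-c->s9; s3-a->s10; s3-b->s11; s3-c->s12; s4-a->s4; s4-b->s5; s4-c->s6; s5-a->s7; s5-b->s8; s5-c->s9; s6-a->s10; s6-b->s11; s6-c->s12; s7-a->s4; s7-b->s5; s7-c->s6; s8-a->s7; s8-b->s8; s8-c->s9; s9-a->s10; s9-b->s11; s9-c->s12; s10-a->s4; s10-b->s5; s10-c->s6; s11-a->s13; s11-b->s14; s11-c->s15; s12-a->s10; s12-b->s11; s12-c->s12; s13-a->s16; s13-b->s17; s13-c->s18; s14-a->s13; s14-b->s14; s14-c->s15; s15-a->s19; s15-b->s11; s15-c->s20; s16-a->s16; s16-b->s17; s16-c->s18; s17-a->s13; s17-b->s14; s17-c->s15; s18-a->s19; s18-b->s11; s18-c->s20; s19-a->s16; s19-b->s17; s19-c->s18; s20-a->s19; s20-b->s11; s20-c->s20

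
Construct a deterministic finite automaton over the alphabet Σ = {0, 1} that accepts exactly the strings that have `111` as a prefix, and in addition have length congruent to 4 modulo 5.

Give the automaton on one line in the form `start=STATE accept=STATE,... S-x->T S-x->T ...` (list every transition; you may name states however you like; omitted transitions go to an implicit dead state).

start=S0 accept=S5 S0-0->S1 S0-1->S2 S1-0->S1 S1-1->S1 S2-0->S1 S2-1->S3 S3-0->S1 S3-1->S4 S4-0->S5 S4-1->S5 S5-0->S6 S5-1->S6 S6-0->S7 S6-1->S7 S7-0->S8 S7-1->S8 S8-0->S4 S8-1->S4

Build one automaton per condition and run them in lockstep. One (5 states) tracks whether the input so far still matches the prefix `111`; the other (5 states) tracks the input length modulo 5. Each combined state is a pair, one component from each; accept when both components accept. After merging equivalent states the machine shrinks.
9 states suffice.
        0   1  
>  S0   S1  S2 
   S1   S1  S1 
   S2   S1  S3 
   S3   S1  S4 
   S4   S5  S5 
 * S5   S6  S6 
   S6   S7  S7 
   S7   S8  S8 
   S8   S4  S4 
(> = start, * = accepting)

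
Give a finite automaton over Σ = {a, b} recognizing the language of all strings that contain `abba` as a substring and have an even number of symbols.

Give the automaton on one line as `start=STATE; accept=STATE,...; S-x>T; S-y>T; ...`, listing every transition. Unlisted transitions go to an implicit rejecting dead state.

Handle the two conditions separately and then intersect. The first has 5 states tracking whether and how much of `abba` has been seen; the second has 2 states tracking the input length modulo 2. A product state is a pair (one from each), accepting exactly when both do.
With 10 states:
        a   b  
>  q0   q1  q2 
   q1   q3  q4 
   q2   q3  q0 
   q3   q1  q5 
   q4   q1  q6 
   q5   q3  q7 
   q6   q8  q0 
   q7   q9  q2 
 * q8   q9  q9 
   q9   q8  q8 
(> = start, * = accepting)

start=q0; accept=q8; q0-a>q1; q0-b>q2; q1-a>q3; q1-b>q4; q2-a>q3; q2-b>q0; q3-a>q1; q3-b>q5; q4-a>q1; q4-b>q6; q5-a>q3; q5-b>q7; q6-a>q8; q6-b>q0; q7-a>q9; q7-b>q2; q8-a>q9; q8-b>q9; q9-a>q8; q9-b>q8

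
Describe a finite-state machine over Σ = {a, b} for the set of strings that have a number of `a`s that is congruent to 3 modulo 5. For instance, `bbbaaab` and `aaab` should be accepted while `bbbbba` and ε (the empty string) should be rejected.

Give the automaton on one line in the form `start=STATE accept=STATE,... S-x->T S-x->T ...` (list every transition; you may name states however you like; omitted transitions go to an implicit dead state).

start=q0 accept=q3 q0-a->q1 q0-b->q0 q1-a->q2 q1-b->q1 q2-a->q3 q2-b->q2 q3-a->q4 q3-b->q3 q4-a->q0 q4-b->q4

Keep the running count of `a`s modulo 5: each `a` advances along the cycle q0 → q1 → q2 → q3 → q4 → q0 while other symbols loop. Accept at q3.
A 5-state machine:
        a   b  
>  q0   q1  q0 
   q1   q2  q1 
   q2   q3  q2 
 * q3   q4  q3 
   q4   q0  q4 
(> = start, * = accepting)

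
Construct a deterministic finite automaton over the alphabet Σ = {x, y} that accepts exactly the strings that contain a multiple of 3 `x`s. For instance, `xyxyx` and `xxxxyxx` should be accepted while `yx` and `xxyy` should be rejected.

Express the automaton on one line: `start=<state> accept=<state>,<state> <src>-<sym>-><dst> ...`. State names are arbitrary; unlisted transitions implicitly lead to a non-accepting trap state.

The only thing that matters is how many `x`s have appeared, reduced mod 3. Use one state per residue: S0 for 0, …, S2 for 2. Reading `x` moves to the next residue; anything else stays put. S0 is accepting.
        x   y  
>* S0   S1  S0 
   S1   S2  S1 
   S2   S0  S2 
(> = start, * = accepting)

start=S0 accept=S0 S0-x->S1 S0-y->S0 S1-x->S2 S1-y->S1 S2-x->S0 S2-y->S2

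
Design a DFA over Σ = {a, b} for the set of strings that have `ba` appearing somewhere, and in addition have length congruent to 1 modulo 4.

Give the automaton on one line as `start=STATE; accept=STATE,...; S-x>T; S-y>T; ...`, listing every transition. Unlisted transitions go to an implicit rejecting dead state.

Run two small machines in parallel and take their product. One (3 states) tracks whether and how much of `ba` has been seen; the other (4 states) tracks the input length modulo 4. Each combined state is a pair, one component from each; accept when both components accept.
With 12 states:
          a    b  
>  q0     q1   q2 
   q1     q3   q4 
   q2     q5   q4 
   q3     q6   q7 
   q4     q8   q7 
   q5     q8   q8 
   q6     q0   q9 
   q7    q10   q9 
   q8    q10  q10 
   q9    q11   q2 
   q10   q11  q11 
 * q11    q5   q5 
(> = start, * = accepting)

start=q0; accept=q11; q0-a>q1; q0-b>q2; q1-a>q3; q1-b>q4; q2-a>q5; q2-b>q4; q3-a>q6; q3-b>q7; q4-a>q8; q4-b>q7; q5-a>q8; q5-b>q8; q6-a>q0; q6-b>q9; q7-a>q10; q7-b>q9; q8-a>q10; q8-b>q10; q9-a>q11; q9-b>q2; q10-a>q11; q10-b>q11; q11-a>q5; q11-b>q5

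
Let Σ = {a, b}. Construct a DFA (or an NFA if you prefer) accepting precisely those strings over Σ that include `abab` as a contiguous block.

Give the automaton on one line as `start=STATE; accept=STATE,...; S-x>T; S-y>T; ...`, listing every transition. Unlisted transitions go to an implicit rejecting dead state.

start=q0; accept=q4; q0-a>q1; q0-b>q0; q1-a>q1; q1-b>q2; q2-a>q3; q2-b>q0; q3-a>q1; q3-b>q4; q4-a>q4; q4-b>q4

Track how much of `abab` has been matched so far: state q0 is no progress, q4 is the absorbing accept state reached once `abab` has occurred. Intermediate states record partial matches; on a mismatch, fall back to the longest reusable overlap.
5 states suffice.
        a   b  
>  q0   q1  q0 
   q1   q1  q2 
   q2   q3  q0 
   q3   q1  q4 
 * q4   q4  q4 
(> = start, * = accepting)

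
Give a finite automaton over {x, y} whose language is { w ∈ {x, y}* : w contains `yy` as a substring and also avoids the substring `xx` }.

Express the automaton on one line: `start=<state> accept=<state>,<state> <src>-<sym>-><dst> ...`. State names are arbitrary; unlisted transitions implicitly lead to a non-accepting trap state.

Handle the two conditions separately and then intersect. The first has 3 states tracking whether and how much of `yy` has been seen; the second has 3 states tracking partial matches of the forbidden pattern `xx`. A product state is a pair (one from each), accepting exactly when both do. Minimizing collapses redundant product states.
6 states suffice.
        x   y  
>  q0   q1  q2 
   q1   q3  q2 
   q2   q1  q4 
   q3   q3  q3 
 * q4   q5  q4 
 * q5   q3  q4 
(> = start, * = accepting)

start=q0 accept=q4,q5 q0-x->q1 q0-y->q2 q1-x->q3 q1-y->q2 q2-x->q1 q2-y->q4 q3-x->q3 q3-y->q3 q4-x->q5 q4-y->q4 q5-x->q3 q5-y->q4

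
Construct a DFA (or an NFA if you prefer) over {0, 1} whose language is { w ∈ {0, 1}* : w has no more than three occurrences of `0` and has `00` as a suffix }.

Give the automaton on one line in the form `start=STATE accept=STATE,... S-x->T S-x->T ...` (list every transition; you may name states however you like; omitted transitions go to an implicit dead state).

Run two small machines in parallel and take their product. The first has 5 states tracking the count of `0`s, saturating at 4; the second has 3 states tracking how much of the suffix `00` has currently been matched. A product state is a pair (one from each), accepting exactly when both do. Minimizing collapses redundant product states.
With 7 states:
        0   1  
>  q0   q1  q0 
   q1   q2  q3 
 * q2   q4  q5 
   q3   q6  q3 
 * q4   q5  q5 
   q5   q5  q5 
   q6   q4  q5 
(> = start, * = accepting)

start=q0 accept=q2,q4 q0-0->q1 q0-1->q0 q1-0->q2 q1-1->q3 q2-0->q4 q2-1->q5 q3-0->q6 q3-1->q3 q4-0->q5 q4-1->q5 q5-0->q5 q5-1->q5 q6-0->q4 q6-1->q5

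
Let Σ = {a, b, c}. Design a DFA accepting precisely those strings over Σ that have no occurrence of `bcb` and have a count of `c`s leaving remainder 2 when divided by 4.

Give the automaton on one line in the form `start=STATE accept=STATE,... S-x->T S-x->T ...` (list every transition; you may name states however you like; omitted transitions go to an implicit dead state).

start=S0 accept=S5,S7,S8 S0-a->S0 S0-b->S1 S0-c->S2 S1-a->S0 S1-b->S1 S1-c->S3 S2-a->S2 S2-b->S4 S2-c->S5 S3-a->S2 S3-b->S6 S3-c->S5 S4-a->S2 S4-b->S4 S4-c->S7 S5-a->S5 S5-b->S8 S5-c->S9 S6-a->S6 S6-b->S6 S6-c->S10 S7-a->S5 S7-b->S10 S7-c->S9 S8-a->S5 S8-b->S8 S8-c->S11 S9-a->S9 S9-b->S12 S9-c->S0 S10-a->S10 S10-b->S10 S10-c->S13 S11-a->S9 S11-b->S13 S11-c->S0 S12-a->S9 S12-b->S12 S12-c->S14 S13-a->S13 S13-b->S13 S13-c->S15 S14-a->S0 S14-b->S15 S14-c->S2 S15-a->S15 S15-b->S15 S15-c->S6

Handle the two conditions separately and then intersect. One (4 states) tracks partial matches of the forbidden pattern `bcb`; the other (4 states) tracks the count of `c`s modulo 4. Each combined state is a pair, one component from each; accept when both components accept.
          a    b    c  
>  S0     S0   S1   S2 
   S1     S0   S1   S3 
   S2     S2   S4   S5 
   S3     S2   S6   S5 
   S4     S2   S4   S7 
 * S5     S5   S8   S9 
   S6     S6   S6  S10 
 * S7     S5  S10   S9 
 * S8     S5   S8  S11 
   S9     S9  S12   S0 
   S10   S10  S10  S13 
   S11    S9  S13   S0 
   S12    S9  S12  S14 
   S13   S13  S13  S15 
   S14    S0  S15   S2 
   S15   S15  S15   S6 
(> = start, * = accepting)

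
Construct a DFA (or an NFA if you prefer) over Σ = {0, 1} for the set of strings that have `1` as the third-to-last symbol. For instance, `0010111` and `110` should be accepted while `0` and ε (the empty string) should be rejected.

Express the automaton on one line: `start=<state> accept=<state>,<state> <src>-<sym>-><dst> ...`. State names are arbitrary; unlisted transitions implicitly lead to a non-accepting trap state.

start=s0 accept=s11,s12,s13,s14 s0-0->s1 s0-1->s2 s1-0->s3 s1-1->s4 s2-0->s5 s2-1->s6 s3-0->s7 s3-1->s8 s4-0->s9 s4-1->s10 s5-0->s11 s5-1->s12 s6-0->s13 s6-1->s14 s7-0->s7 s7-1->s8 s8-0->s9 s8-1->s10 s9-0->s11 s9-1->s12 s10-0->s13 s10-1->s14 s11-0->s7 s11-1->s8 s12-0->s9 s12-1->s10 s13-0->s11 s13-1->s12 s14-0->s13 s14-1->s14

A DFA must remember the last 3 symbols (since which symbol is third-to-last isn't known until the input ends). Use one state per possible window of the last ≤3 symbols; accept from those whose window starts with `1`.
A 15-state machine:
          0    1  
>  s0     s1   s2 
   s1     s3   s4 
   s2     s5   s6 
   s3     s7   s8 
   s4     s9  s10 
   s5    s11  s12 
   s6    s13  s14 
   s7     s7   s8 
   s8     s9  s10 
   s9    s11  s12 
   s10   s13  s14 
 * s11    s7   s8 
 * s12    s9  s10 
 * s13   s11  s12 
 * s14   s13  s14 
(> = start, * = accepting)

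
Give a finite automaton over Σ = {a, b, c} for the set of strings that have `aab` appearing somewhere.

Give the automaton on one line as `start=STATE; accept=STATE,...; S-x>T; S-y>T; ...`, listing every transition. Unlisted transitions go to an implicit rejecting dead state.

States q0..q2 record the length of the longest prefix of `aab` that matches the current input suffix. Reaching q3 means `aab` has been seen, and we stay there forever. Accept from q3.
4 states suffice.
        a   b   c  
>  q0   q1  q0  q0 
   q1   q2  q0  q0 
   q2   q2  q3  q0 
 * q3   q3  q3  q3 
(> = start, * = accepting)

start=q0; accept=q3; q0-a>q1; q0-b>q0; q0-c>q0; q1-a>q2; q1-b>q0; q1-c>q0; q2-a>q2; q2-b>q3; q2-c>q0; q3-a>q3; q3-b>q3; q3-c>q3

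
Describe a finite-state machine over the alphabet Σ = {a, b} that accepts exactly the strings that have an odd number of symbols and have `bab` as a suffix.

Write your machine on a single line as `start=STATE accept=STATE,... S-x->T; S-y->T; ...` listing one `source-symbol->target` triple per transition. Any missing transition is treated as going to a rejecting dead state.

start=q0; accept=q4; q0-a->q1; q0-b->q2; q1-a->q0; q1-b->q0; q2-a->q3; q2-b->q0; q3-a->q1; q3-b->q4; q4-a->q3; q4-b->q0

Handle the two conditions separately and then intersect. One (2 states) tracks the input length modulo 2; the other (4 states) tracks how much of the suffix `bab` has currently been matched. Each combined state is a pair, one component from each; accept when both components accept. Minimizing collapses redundant product states.
With 5 states:
        a   b  
>  q0   q1  q2 
   q1   q0  q0 
   q2   q3  q0 
   q3   q1  q4 
 * q4   q3  q0 
(> = start, * = accepting)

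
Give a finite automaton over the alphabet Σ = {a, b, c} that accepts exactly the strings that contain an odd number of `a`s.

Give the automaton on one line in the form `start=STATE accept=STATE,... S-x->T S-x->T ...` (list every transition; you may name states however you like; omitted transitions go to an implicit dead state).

Keep the running count of `a`s modulo 2: each `a` advances along the cycle q0 → q1 → q0 while other symbols loop. Accept at q1.
2 states suffice.
        a   b   c  
>  q0   q1  q0  q0 
 * q1   q0  q1  q1 
(> = start, * = accepting)

start=q0 accept=q1 q0-a->q1 q0-b->q0 q0-c->q0 q1-a->q0 q1-b->q1 q1-c->q1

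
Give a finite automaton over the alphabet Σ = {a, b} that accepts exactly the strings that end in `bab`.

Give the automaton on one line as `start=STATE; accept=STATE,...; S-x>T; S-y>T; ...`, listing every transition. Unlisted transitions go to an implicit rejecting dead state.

start=q0; accept=q3; q0-a>q0; q0-b>q1; q1-a>q2; q1-b>q1; q2-a>q0; q2-b>q3; q3-a>q2; q3-b>q1

Let each state record the length of the longest suffix of the input read so far that is also a prefix of `bab`. q1 means the last symbol is `b`; q2 means the last 2 symbols are `ba`; q3 means the last 3 symbols are `bab`. Accept only at q3, where the string currently ends in `bab`.
        a   b  
>  q0   q0  q1 
   q1   q2  q1 
   q2   q0  q3 
 * q3   q2  q1 
(> = start, * = accepting)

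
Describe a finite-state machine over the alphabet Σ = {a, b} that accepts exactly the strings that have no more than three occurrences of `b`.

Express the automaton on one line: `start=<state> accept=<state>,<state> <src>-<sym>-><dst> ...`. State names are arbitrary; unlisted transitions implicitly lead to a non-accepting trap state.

start=s0 accept=s0,s1,s2,s3 s0-a->s0 s0-b->s1 s1-a->s1 s1-b->s2 s2-a->s2 s2-b->s3 s3-a->s3 s3-b->s4 s4-a->s4 s4-b->s4

Count `b`s, saturating at 4: states s0 through s3 mean 0 through 3 `b`s seen; s4 means more than 3. Each `b` increments (capped at s4); other symbols loop. Accept from {s0, s1, s2, s3}.
A 5-state machine:
        a   b  
>* s0   s0  s1 
 * s1   s1  s2 
 * s2   s2  s3 
 * s3   s3  s4 
   s4   s4  s4 
(> = start, * = accepting)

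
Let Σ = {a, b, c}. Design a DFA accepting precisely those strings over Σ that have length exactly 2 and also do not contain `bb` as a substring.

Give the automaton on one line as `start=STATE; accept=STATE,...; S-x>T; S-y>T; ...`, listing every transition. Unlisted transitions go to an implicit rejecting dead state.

start=S0; accept=S3; S0-a>S1; S0-b>S2; S0-c>S1; S1-a>S3; S1-b>S3; S1-c>S3; S2-a>S3; S2-b>S4; S2-c>S3; S3-a>S4; S3-b>S4; S3-c>S4; S4-a>S4; S4-b>S4; S4-c>S4

Handle the two conditions separately and then intersect. One (4 states) tracks the input length, saturating at 3; the other (3 states) tracks partial matches of the forbidden pattern `bb`. Each combined state is a pair, one component from each; accept when both components accept. Minimizing collapses redundant product states.
A 5-state machine:
        a   b   c  
>  S0   S1  S2  S1 
   S1   S3  S3  S3 
   S2   S3  S4  S3 
 * S3   S4  S4  S4 
   S4   S4  S4  S4 
(> = start, * = accepting)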